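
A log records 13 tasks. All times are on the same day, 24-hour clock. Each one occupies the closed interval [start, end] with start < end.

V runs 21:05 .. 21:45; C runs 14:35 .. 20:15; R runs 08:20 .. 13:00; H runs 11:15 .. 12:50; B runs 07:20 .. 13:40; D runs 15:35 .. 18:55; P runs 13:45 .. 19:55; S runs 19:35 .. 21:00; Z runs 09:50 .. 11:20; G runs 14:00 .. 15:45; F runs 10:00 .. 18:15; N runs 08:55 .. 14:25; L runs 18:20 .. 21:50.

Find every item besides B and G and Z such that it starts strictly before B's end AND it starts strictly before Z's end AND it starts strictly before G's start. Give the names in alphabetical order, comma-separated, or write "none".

Conditions: its start is strictly before B's end (X.start < 13:40) AND its start is strictly before Z's end (X.start < 11:20) AND its start is strictly before G's start (X.start < 14:00).
C: start 14:35 < 13:40? ✗; start 14:35 < 11:20? ✗; start 14:35 < 14:00? ✗ → no.
D: start 15:35 < 13:40? ✗; start 15:35 < 11:20? ✗; start 15:35 < 14:00? ✗ → no.
F: start 10:00 < 13:40? ✓; start 10:00 < 11:20? ✓; start 10:00 < 14:00? ✓ → yes.
H: start 11:15 < 13:40? ✓; start 11:15 < 11:20? ✓; start 11:15 < 14:00? ✓ → yes.
L: start 18:20 < 13:40? ✗; start 18:20 < 11:20? ✗; start 18:20 < 14:00? ✗ → no.
N: start 08:55 < 13:40? ✓; start 08:55 < 11:20? ✓; start 08:55 < 14:00? ✓ → yes.
P: start 13:45 < 13:40? ✗; start 13:45 < 11:20? ✗; start 13:45 < 14:00? ✓ → no.
R: start 08:20 < 13:40? ✓; start 08:20 < 11:20? ✓; start 08:20 < 14:00? ✓ → yes.
S: start 19:35 < 13:40? ✗; start 19:35 < 11:20? ✗; start 19:35 < 14:00? ✗ → no.
V: start 21:05 < 13:40? ✗; start 21:05 < 11:20? ✗; start 21:05 < 14:00? ✗ → no.
Result: F, H, N, R.

F, H, N, R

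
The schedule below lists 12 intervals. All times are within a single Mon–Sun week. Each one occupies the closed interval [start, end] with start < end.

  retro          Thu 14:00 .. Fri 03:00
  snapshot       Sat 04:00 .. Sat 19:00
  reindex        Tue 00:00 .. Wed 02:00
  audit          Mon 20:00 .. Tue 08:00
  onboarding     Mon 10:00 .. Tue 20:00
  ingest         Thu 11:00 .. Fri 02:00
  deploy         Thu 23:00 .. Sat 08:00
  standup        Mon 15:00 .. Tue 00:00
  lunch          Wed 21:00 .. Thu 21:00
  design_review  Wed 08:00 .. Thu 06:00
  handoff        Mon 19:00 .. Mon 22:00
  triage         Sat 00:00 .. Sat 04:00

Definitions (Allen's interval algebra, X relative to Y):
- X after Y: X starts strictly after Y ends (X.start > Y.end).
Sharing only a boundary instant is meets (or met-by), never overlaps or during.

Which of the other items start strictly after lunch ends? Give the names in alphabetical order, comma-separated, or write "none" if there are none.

Target lunch = [Wed 21:00, Thu 21:00].
audit [Mon 20:00, Tue 08:00] → before → no.
deploy [Thu 23:00, Sat 08:00] → after → yes.
design_review [Wed 08:00, Thu 06:00] → overlaps → no.
handoff [Mon 19:00, Mon 22:00] → before → no.
ingest [Thu 11:00, Fri 02:00] → overlapped-by → no.
onboarding [Mon 10:00, Tue 20:00] → before → no.
reindex [Tue 00:00, Wed 02:00] → before → no.
retro [Thu 14:00, Fri 03:00] → overlapped-by → no.
snapshot [Sat 04:00, Sat 19:00] → after → yes.
standup [Mon 15:00, Tue 00:00] → before → no.
triage [Sat 00:00, Sat 04:00] → after → yes.
Result: deploy, snapshot, triage.

deploy, snapshot, triage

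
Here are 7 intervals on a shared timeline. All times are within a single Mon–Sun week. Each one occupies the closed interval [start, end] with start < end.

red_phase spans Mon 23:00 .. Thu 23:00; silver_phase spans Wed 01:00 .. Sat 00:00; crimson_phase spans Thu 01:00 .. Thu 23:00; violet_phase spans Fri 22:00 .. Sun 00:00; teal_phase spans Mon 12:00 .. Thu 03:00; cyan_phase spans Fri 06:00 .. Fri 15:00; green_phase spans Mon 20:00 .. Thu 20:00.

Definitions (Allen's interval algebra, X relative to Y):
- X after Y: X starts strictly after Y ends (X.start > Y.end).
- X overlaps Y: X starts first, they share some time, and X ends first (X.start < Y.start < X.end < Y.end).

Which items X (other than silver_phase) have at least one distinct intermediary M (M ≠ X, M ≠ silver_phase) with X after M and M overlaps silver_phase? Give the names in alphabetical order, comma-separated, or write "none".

cyan_phase, violet_phase

Target silver_phase = [Wed 01:00, Sat 00:00].
Intermediaries M with M overlaps silver_phase: green_phase, red_phase, teal_phase.
Via green_phase — items with X after green_phase: cyan_phase, violet_phase.
Via red_phase — items with X after red_phase: cyan_phase, violet_phase.
Via teal_phase — items with X after teal_phase: cyan_phase, violet_phase.
Union: cyan_phase, violet_phase.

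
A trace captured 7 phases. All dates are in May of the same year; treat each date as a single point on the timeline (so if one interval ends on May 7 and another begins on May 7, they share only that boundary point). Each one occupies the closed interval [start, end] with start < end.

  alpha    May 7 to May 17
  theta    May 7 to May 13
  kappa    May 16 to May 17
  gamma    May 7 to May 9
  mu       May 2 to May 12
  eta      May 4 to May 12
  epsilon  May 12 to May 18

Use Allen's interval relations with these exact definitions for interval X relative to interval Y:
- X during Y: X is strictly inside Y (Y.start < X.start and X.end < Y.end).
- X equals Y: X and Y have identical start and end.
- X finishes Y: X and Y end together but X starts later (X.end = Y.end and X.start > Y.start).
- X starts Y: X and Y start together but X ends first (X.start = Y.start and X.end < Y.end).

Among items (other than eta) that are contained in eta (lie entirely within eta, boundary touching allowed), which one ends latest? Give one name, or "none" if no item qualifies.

Target eta = [May 4, May 12].
alpha [May 7, May 17] → overlapped-by → excluded.
epsilon [May 12, May 18] → met-by → excluded.
gamma [May 7, May 9] → during → candidate.
kappa [May 16, May 17] → after → excluded.
mu [May 2, May 12] → finished-by → excluded.
theta [May 7, May 13] → overlapped-by → excluded.
Among candidates, latest end is May 9 → gamma.

gamma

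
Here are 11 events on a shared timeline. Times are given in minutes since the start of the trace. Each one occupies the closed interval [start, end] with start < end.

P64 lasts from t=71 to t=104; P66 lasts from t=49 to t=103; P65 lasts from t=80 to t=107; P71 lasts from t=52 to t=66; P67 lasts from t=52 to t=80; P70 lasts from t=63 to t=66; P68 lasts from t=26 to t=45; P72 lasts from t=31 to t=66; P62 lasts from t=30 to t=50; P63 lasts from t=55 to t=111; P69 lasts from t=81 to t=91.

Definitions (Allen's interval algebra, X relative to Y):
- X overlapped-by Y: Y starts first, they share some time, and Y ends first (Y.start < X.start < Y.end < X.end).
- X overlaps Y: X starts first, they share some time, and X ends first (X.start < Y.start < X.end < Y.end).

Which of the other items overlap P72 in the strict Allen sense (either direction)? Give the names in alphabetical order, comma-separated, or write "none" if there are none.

P62, P63, P66, P67, P68

Target P72 = [t=31, t=66].
P62 [t=30, t=50] → overlaps → yes.
P63 [t=55, t=111] → overlapped-by → yes.
P64 [t=71, t=104] → after → no.
P65 [t=80, t=107] → after → no.
P66 [t=49, t=103] → overlapped-by → yes.
P67 [t=52, t=80] → overlapped-by → yes.
P68 [t=26, t=45] → overlaps → yes.
P69 [t=81, t=91] → after → no.
P70 [t=63, t=66] → finishes → no.
P71 [t=52, t=66] → finishes → no.
Result: P62, P63, P66, P67, P68.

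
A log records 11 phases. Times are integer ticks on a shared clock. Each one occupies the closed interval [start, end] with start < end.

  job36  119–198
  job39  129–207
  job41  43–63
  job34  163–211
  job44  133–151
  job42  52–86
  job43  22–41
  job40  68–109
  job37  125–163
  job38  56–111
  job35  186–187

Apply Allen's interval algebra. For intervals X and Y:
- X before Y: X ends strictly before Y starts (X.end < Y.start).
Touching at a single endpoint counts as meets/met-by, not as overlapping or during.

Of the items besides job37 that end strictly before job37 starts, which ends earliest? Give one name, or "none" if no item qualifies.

job43

Target job37 = [125, 163].
job34 [163, 211] → met-by → excluded.
job35 [186, 187] → after → excluded.
job36 [119, 198] → contains → excluded.
job38 [56, 111] → before → candidate.
job39 [129, 207] → overlapped-by → excluded.
job40 [68, 109] → before → candidate.
job41 [43, 63] → before → candidate.
job42 [52, 86] → before → candidate.
job43 [22, 41] → before → candidate.
job44 [133, 151] → during → excluded.
Among candidates, earliest end is 41 → job43.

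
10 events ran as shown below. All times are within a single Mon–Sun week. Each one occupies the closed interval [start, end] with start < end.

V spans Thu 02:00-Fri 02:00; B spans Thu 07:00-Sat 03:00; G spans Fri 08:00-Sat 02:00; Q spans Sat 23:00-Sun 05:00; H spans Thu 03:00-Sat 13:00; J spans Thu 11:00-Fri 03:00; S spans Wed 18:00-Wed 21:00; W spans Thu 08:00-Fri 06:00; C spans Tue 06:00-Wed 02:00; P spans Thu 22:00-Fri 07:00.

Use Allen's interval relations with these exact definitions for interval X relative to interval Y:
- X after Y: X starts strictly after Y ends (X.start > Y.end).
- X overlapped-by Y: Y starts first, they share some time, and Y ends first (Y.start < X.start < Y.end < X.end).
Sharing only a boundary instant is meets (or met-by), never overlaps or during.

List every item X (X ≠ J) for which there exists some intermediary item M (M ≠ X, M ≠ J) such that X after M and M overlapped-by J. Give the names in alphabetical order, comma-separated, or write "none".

G, Q

Target J = [Thu 11:00, Fri 03:00].
Intermediaries M with M overlapped-by J: P.
Via P — items with X after P: G, Q.
Union: G, Q.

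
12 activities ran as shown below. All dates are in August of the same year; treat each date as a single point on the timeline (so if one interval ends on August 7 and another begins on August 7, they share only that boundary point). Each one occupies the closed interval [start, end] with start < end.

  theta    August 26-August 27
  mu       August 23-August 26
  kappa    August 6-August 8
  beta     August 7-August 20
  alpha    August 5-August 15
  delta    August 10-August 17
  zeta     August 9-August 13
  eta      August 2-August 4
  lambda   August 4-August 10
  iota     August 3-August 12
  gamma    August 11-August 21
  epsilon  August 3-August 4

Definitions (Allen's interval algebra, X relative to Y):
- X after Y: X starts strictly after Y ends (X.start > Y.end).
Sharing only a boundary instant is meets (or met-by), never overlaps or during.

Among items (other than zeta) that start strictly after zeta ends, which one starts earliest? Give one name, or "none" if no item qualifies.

Target zeta = [August 9, August 13].
alpha [August 5, August 15] → contains → excluded.
beta [August 7, August 20] → contains → excluded.
delta [August 10, August 17] → overlapped-by → excluded.
epsilon [August 3, August 4] → before → excluded.
eta [August 2, August 4] → before → excluded.
gamma [August 11, August 21] → overlapped-by → excluded.
iota [August 3, August 12] → overlaps → excluded.
kappa [August 6, August 8] → before → excluded.
lambda [August 4, August 10] → overlaps → excluded.
mu [August 23, August 26] → after → candidate.
theta [August 26, August 27] → after → candidate.
Among candidates, earliest start is August 23 → mu.

mu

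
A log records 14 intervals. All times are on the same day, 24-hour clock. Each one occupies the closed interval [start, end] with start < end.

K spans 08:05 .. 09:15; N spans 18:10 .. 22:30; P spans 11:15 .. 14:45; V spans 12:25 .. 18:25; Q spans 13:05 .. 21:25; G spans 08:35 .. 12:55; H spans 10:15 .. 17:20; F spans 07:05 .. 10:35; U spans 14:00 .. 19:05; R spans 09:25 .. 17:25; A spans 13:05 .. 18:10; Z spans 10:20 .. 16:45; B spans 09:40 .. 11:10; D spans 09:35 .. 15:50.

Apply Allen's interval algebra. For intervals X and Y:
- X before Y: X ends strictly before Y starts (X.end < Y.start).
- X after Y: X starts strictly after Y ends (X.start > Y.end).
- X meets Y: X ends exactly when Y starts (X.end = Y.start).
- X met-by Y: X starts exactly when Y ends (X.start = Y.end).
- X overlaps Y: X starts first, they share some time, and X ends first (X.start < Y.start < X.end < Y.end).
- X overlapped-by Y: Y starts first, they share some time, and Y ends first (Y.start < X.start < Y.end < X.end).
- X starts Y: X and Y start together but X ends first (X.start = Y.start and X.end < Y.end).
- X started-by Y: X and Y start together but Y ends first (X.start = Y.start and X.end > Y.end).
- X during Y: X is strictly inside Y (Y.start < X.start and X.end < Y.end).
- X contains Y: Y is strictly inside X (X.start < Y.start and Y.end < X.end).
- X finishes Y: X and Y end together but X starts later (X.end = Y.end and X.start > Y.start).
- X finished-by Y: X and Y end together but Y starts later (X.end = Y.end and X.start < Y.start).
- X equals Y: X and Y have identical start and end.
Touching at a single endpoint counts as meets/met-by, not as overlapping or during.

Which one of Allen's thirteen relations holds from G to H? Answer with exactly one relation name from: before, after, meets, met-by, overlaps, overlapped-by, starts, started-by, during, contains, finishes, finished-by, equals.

overlaps

G = [08:35, 12:55]; H = [10:15, 17:20].
Compare endpoints: G.start < H.start, G.start < H.end, G.end > H.start, G.end < H.end.
That pattern is 'overlaps'.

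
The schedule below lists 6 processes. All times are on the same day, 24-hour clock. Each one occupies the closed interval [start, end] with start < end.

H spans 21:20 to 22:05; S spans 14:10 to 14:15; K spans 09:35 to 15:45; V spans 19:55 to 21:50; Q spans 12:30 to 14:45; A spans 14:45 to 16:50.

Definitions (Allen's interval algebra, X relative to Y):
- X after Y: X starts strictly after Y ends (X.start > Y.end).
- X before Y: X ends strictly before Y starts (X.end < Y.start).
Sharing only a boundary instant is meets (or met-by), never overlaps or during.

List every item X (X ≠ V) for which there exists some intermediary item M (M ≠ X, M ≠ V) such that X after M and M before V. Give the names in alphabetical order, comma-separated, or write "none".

Target V = [19:55, 21:50].
Intermediaries M with M before V: A, K, Q, S.
Via A — items with X after A: H.
Via K — items with X after K: H.
Via Q — items with X after Q: H.
Via S — items with X after S: A, H.
Union: A, H.

A, H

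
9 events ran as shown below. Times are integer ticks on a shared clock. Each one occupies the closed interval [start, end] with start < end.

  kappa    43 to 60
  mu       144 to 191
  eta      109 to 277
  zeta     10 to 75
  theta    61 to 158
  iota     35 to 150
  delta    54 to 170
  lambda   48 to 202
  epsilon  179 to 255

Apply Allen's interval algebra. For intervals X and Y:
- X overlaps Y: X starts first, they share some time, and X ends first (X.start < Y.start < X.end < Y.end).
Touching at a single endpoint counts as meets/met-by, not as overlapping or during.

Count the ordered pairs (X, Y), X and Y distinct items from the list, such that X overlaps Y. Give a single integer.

Checking all 72 ordered pairs for relation 'overlaps'; matching pairs in alphabetical order:
(delta, eta): delta overlaps eta ✓
(delta, mu): delta overlaps mu ✓
(iota, delta): iota overlaps delta ✓
(iota, eta): iota overlaps eta ✓
(iota, lambda): iota overlaps lambda ✓
(iota, mu): iota overlaps mu ✓
(iota, theta): iota overlaps theta ✓
(kappa, delta): kappa overlaps delta ✓
(kappa, lambda): kappa overlaps lambda ✓
(lambda, epsilon): lambda overlaps epsilon ✓
(lambda, eta): lambda overlaps eta ✓
(mu, epsilon): mu overlaps epsilon ✓
(theta, eta): theta overlaps eta ✓
(theta, mu): theta overlaps mu ✓
(zeta, delta): zeta overlaps delta ✓
(zeta, iota): zeta overlaps iota ✓
(zeta, lambda): zeta overlaps lambda ✓
(zeta, theta): zeta overlaps theta ✓
Count: 18.

18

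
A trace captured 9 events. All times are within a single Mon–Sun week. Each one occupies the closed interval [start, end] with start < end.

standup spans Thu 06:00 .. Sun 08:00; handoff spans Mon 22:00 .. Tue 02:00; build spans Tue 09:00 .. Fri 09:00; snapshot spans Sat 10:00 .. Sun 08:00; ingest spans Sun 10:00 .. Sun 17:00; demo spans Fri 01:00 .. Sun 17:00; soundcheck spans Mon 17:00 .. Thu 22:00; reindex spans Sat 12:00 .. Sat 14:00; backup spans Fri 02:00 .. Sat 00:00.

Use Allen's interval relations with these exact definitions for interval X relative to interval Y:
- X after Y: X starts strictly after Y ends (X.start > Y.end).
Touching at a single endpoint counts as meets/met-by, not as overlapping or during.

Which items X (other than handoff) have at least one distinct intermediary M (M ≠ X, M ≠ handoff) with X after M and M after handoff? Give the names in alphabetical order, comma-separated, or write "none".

ingest, reindex, snapshot

Target handoff = [Mon 22:00, Tue 02:00].
Intermediaries M with M after handoff: backup, build, demo, ingest, reindex, snapshot, standup.
Via backup — items with X after backup: ingest, reindex, snapshot.
Via build — items with X after build: ingest, reindex, snapshot.
Via demo — items with X after demo: none.
Via ingest — items with X after ingest: none.
Via reindex — items with X after reindex: ingest.
Via snapshot — items with X after snapshot: ingest.
Via standup — items with X after standup: ingest.
Union: ingest, reindex, snapshot.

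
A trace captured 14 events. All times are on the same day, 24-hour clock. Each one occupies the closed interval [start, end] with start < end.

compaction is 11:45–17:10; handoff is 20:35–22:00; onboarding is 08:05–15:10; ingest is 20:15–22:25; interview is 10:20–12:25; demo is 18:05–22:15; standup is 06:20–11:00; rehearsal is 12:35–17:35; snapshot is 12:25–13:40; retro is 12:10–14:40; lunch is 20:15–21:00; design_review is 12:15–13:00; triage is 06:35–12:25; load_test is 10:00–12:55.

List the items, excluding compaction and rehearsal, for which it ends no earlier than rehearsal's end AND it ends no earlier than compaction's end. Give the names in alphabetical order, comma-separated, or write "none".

Conditions: its end is no earlier than rehearsal's end (X.end >= 17:35) AND its end is no earlier than compaction's end (X.end >= 17:10).
demo: end 22:15 >= 17:35? ✓; end 22:15 >= 17:10? ✓ → yes.
design_review: end 13:00 >= 17:35? ✗; end 13:00 >= 17:10? ✗ → no.
handoff: end 22:00 >= 17:35? ✓; end 22:00 >= 17:10? ✓ → yes.
ingest: end 22:25 >= 17:35? ✓; end 22:25 >= 17:10? ✓ → yes.
interview: end 12:25 >= 17:35? ✗; end 12:25 >= 17:10? ✗ → no.
load_test: end 12:55 >= 17:35? ✗; end 12:55 >= 17:10? ✗ → no.
lunch: end 21:00 >= 17:35? ✓; end 21:00 >= 17:10? ✓ → yes.
onboarding: end 15:10 >= 17:35? ✗; end 15:10 >= 17:10? ✗ → no.
retro: end 14:40 >= 17:35? ✗; end 14:40 >= 17:10? ✗ → no.
snapshot: end 13:40 >= 17:35? ✗; end 13:40 >= 17:10? ✗ → no.
standup: end 11:00 >= 17:35? ✗; end 11:00 >= 17:10? ✗ → no.
triage: end 12:25 >= 17:35? ✗; end 12:25 >= 17:10? ✗ → no.
Result: demo, handoff, ingest, lunch.

demo, handoff, ingest, lunch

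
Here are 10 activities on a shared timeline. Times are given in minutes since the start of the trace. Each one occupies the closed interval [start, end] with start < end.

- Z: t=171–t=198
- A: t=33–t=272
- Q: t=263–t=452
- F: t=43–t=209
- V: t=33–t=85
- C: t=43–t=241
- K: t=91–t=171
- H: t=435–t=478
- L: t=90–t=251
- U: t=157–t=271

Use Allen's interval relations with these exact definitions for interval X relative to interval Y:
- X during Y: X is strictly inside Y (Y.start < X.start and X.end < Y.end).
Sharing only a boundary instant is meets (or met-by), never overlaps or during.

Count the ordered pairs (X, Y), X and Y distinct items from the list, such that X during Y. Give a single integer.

13

Checking all 90 ordered pairs for relation 'during'; matching pairs in alphabetical order:
(C, A): C during A ✓
(F, A): F during A ✓
(K, A): K during A ✓
(K, C): K during C ✓
(K, F): K during F ✓
(K, L): K during L ✓
(L, A): L during A ✓
(U, A): U during A ✓
(Z, A): Z during A ✓
(Z, C): Z during C ✓
(Z, F): Z during F ✓
(Z, L): Z during L ✓
(Z, U): Z during U ✓
Count: 13.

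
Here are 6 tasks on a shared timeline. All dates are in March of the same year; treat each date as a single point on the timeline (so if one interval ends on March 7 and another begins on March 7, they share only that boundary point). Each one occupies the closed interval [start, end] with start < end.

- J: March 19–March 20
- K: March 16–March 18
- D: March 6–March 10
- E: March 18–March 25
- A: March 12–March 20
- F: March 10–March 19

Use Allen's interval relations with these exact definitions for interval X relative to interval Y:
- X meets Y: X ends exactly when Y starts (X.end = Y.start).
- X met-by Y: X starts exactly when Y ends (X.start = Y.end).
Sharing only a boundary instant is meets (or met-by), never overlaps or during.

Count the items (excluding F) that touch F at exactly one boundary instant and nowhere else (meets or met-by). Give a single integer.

2

Target F = [March 10, March 19].
A [March 12, March 20] → overlapped-by → no.
D [March 6, March 10] → meets → counts.
E [March 18, March 25] → overlapped-by → no.
J [March 19, March 20] → met-by → counts.
K [March 16, March 18] → during → no.
Total: 2.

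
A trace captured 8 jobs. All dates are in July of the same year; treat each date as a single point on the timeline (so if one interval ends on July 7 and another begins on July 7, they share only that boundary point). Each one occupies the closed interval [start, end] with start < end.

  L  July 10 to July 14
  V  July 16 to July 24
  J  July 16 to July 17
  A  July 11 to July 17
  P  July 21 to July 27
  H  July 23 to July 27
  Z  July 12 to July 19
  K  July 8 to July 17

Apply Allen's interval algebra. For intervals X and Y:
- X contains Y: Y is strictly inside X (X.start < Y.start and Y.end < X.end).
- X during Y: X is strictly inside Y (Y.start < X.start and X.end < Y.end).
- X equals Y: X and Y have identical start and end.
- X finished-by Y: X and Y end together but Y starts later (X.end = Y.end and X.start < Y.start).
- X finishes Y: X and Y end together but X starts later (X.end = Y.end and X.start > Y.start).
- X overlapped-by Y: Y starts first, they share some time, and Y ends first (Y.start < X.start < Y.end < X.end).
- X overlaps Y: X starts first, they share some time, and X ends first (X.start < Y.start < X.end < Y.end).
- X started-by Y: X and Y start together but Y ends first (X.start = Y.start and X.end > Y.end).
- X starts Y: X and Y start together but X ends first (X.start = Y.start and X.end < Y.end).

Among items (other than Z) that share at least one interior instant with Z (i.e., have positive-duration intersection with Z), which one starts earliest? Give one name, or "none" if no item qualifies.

K

Target Z = [July 12, July 19].
A [July 11, July 17] → overlaps → candidate.
H [July 23, July 27] → after → excluded.
J [July 16, July 17] → during → candidate.
K [July 8, July 17] → overlaps → candidate.
L [July 10, July 14] → overlaps → candidate.
P [July 21, July 27] → after → excluded.
V [July 16, July 24] → overlapped-by → candidate.
Among candidates, earliest start is July 8 → K.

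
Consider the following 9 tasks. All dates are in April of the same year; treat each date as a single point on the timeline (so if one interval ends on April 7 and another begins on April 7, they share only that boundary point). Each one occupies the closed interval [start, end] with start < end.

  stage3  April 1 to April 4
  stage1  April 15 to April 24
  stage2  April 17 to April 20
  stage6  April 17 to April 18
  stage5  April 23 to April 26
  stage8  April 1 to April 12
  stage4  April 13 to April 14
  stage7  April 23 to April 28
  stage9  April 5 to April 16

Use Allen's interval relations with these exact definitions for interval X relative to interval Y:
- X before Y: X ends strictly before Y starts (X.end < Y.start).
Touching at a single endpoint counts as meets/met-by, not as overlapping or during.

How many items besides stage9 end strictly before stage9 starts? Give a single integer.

1

Target stage9 = [April 5, April 16].
stage1 [April 15, April 24] → overlapped-by → no.
stage2 [April 17, April 20] → after → no.
stage3 [April 1, April 4] → before → counts.
stage4 [April 13, April 14] → during → no.
stage5 [April 23, April 26] → after → no.
stage6 [April 17, April 18] → after → no.
stage7 [April 23, April 28] → after → no.
stage8 [April 1, April 12] → overlaps → no.
Total: 1.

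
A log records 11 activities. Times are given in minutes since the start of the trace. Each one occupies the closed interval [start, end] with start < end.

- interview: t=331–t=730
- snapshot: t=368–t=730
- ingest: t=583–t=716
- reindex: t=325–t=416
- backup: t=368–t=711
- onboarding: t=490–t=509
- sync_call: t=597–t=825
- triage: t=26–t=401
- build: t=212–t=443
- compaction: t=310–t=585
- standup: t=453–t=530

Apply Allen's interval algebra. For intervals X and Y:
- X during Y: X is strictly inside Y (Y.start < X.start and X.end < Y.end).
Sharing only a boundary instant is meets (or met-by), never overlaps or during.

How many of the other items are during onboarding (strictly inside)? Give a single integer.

Target onboarding = [t=490, t=509].
backup [t=368, t=711] → contains → no.
build [t=212, t=443] → before → no.
compaction [t=310, t=585] → contains → no.
ingest [t=583, t=716] → after → no.
interview [t=331, t=730] → contains → no.
reindex [t=325, t=416] → before → no.
snapshot [t=368, t=730] → contains → no.
standup [t=453, t=530] → contains → no.
sync_call [t=597, t=825] → after → no.
triage [t=26, t=401] → before → no.
Total: 0.

0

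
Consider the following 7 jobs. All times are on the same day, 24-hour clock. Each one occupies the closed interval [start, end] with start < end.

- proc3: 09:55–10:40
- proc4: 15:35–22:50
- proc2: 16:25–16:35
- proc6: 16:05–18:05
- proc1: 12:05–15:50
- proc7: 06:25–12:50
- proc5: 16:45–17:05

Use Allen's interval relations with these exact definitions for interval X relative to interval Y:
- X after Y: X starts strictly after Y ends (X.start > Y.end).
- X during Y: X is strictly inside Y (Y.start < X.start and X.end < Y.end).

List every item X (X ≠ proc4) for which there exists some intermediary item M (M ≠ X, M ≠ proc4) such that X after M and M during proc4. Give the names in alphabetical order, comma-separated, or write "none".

Target proc4 = [15:35, 22:50].
Intermediaries M with M during proc4: proc2, proc5, proc6.
Via proc2 — items with X after proc2: proc5.
Via proc5 — items with X after proc5: none.
Via proc6 — items with X after proc6: none.
Union: proc5.

proc5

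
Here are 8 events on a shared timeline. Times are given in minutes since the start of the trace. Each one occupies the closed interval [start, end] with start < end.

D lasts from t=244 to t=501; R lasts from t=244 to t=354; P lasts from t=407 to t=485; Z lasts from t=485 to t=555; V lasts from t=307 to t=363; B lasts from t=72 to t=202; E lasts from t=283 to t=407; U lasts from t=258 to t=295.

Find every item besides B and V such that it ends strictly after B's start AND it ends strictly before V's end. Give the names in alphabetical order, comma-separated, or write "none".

R, U

Conditions: its end is strictly after B's start (X.end > t=72) AND its end is strictly before V's end (X.end < t=363).
D: end t=501 > t=72? ✓; end t=501 < t=363? ✗ → no.
E: end t=407 > t=72? ✓; end t=407 < t=363? ✗ → no.
P: end t=485 > t=72? ✓; end t=485 < t=363? ✗ → no.
R: end t=354 > t=72? ✓; end t=354 < t=363? ✓ → yes.
U: end t=295 > t=72? ✓; end t=295 < t=363? ✓ → yes.
Z: end t=555 > t=72? ✓; end t=555 < t=363? ✗ → no.
Result: R, U.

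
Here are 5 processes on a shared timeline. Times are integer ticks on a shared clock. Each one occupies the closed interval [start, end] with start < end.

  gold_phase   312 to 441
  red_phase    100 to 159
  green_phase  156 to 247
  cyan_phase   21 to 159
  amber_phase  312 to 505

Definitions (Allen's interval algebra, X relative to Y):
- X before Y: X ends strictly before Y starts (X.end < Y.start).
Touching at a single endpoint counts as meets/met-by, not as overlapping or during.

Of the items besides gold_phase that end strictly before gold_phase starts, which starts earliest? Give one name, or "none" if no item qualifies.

Target gold_phase = [312, 441].
amber_phase [312, 505] → started-by → excluded.
cyan_phase [21, 159] → before → candidate.
green_phase [156, 247] → before → candidate.
red_phase [100, 159] → before → candidate.
Among candidates, earliest start is 21 → cyan_phase.

cyan_phase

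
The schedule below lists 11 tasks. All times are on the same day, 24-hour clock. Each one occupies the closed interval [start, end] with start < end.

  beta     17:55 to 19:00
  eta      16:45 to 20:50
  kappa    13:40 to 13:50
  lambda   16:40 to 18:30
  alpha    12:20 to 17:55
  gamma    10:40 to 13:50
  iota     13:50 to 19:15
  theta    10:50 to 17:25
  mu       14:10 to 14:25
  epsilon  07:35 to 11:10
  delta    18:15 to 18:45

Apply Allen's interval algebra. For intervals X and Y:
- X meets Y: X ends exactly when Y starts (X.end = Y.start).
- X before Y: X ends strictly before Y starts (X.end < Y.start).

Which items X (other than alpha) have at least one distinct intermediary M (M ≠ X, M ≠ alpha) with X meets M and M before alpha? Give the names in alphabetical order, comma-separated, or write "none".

none

Target alpha = [12:20, 17:55].
Intermediaries M with M before alpha: epsilon.
Via epsilon — items with X meets epsilon: none.
Union: none.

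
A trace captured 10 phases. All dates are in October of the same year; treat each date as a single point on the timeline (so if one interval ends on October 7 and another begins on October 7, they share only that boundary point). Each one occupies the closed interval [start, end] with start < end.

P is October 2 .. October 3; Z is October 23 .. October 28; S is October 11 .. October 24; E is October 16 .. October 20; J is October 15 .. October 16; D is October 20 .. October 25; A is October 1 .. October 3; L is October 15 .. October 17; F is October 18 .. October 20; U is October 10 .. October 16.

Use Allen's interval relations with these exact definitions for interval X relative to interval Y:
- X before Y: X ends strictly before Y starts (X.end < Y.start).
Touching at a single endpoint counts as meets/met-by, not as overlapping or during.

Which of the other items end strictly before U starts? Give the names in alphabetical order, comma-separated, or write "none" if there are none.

Target U = [October 10, October 16].
A [October 1, October 3] → before → yes.
D [October 20, October 25] → after → no.
E [October 16, October 20] → met-by → no.
F [October 18, October 20] → after → no.
J [October 15, October 16] → finishes → no.
L [October 15, October 17] → overlapped-by → no.
P [October 2, October 3] → before → yes.
S [October 11, October 24] → overlapped-by → no.
Z [October 23, October 28] → after → no.
Result: A, P.

A, P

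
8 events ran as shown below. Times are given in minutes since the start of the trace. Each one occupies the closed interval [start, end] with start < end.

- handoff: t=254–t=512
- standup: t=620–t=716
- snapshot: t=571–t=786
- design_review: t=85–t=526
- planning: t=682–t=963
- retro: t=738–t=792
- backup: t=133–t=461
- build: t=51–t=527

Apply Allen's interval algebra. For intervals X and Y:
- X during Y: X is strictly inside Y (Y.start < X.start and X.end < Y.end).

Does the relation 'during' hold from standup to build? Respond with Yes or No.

standup = [t=620, t=716], build = [t=51, t=527].
Actual relation of standup to build: after.
Asked whether 'during' holds → No.

No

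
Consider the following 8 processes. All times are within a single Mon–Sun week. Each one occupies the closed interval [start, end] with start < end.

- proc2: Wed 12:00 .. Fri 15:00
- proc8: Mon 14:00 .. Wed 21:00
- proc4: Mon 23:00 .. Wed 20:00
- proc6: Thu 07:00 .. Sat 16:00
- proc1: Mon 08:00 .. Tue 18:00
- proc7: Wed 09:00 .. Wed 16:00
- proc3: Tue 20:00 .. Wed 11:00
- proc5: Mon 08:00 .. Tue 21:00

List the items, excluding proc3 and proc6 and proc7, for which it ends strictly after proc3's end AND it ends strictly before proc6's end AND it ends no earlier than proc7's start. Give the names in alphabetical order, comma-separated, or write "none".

proc2, proc4, proc8

Conditions: its end is strictly after proc3's end (X.end > Wed 11:00) AND its end is strictly before proc6's end (X.end < Sat 16:00) AND its end is no earlier than proc7's start (X.end >= Wed 09:00).
proc1: end Tue 18:00 > Wed 11:00? ✗; end Tue 18:00 < Sat 16:00? ✓; end Tue 18:00 >= Wed 09:00? ✗ → no.
proc2: end Fri 15:00 > Wed 11:00? ✓; end Fri 15:00 < Sat 16:00? ✓; end Fri 15:00 >= Wed 09:00? ✓ → yes.
proc4: end Wed 20:00 > Wed 11:00? ✓; end Wed 20:00 < Sat 16:00? ✓; end Wed 20:00 >= Wed 09:00? ✓ → yes.
proc5: end Tue 21:00 > Wed 11:00? ✗; end Tue 21:00 < Sat 16:00? ✓; end Tue 21:00 >= Wed 09:00? ✗ → no.
proc8: end Wed 21:00 > Wed 11:00? ✓; end Wed 21:00 < Sat 16:00? ✓; end Wed 21:00 >= Wed 09:00? ✓ → yes.
Result: proc2, proc4, proc8.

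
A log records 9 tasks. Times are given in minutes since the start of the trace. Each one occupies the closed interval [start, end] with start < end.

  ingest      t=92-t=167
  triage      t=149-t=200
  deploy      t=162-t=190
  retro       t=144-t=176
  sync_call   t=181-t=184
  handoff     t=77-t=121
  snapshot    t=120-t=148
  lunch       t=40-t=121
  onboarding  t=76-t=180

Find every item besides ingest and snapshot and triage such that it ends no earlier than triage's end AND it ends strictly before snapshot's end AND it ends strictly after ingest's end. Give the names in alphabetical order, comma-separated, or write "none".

Conditions: its end is no earlier than triage's end (X.end >= t=200) AND its end is strictly before snapshot's end (X.end < t=148) AND its end is strictly after ingest's end (X.end > t=167).
deploy: end t=190 >= t=200? ✗; end t=190 < t=148? ✗; end t=190 > t=167? ✓ → no.
handoff: end t=121 >= t=200? ✗; end t=121 < t=148? ✓; end t=121 > t=167? ✗ → no.
lunch: end t=121 >= t=200? ✗; end t=121 < t=148? ✓; end t=121 > t=167? ✗ → no.
onboarding: end t=180 >= t=200? ✗; end t=180 < t=148? ✗; end t=180 > t=167? ✓ → no.
retro: end t=176 >= t=200? ✗; end t=176 < t=148? ✗; end t=176 > t=167? ✓ → no.
sync_call: end t=184 >= t=200? ✗; end t=184 < t=148? ✗; end t=184 > t=167? ✓ → no.
Result: none.

none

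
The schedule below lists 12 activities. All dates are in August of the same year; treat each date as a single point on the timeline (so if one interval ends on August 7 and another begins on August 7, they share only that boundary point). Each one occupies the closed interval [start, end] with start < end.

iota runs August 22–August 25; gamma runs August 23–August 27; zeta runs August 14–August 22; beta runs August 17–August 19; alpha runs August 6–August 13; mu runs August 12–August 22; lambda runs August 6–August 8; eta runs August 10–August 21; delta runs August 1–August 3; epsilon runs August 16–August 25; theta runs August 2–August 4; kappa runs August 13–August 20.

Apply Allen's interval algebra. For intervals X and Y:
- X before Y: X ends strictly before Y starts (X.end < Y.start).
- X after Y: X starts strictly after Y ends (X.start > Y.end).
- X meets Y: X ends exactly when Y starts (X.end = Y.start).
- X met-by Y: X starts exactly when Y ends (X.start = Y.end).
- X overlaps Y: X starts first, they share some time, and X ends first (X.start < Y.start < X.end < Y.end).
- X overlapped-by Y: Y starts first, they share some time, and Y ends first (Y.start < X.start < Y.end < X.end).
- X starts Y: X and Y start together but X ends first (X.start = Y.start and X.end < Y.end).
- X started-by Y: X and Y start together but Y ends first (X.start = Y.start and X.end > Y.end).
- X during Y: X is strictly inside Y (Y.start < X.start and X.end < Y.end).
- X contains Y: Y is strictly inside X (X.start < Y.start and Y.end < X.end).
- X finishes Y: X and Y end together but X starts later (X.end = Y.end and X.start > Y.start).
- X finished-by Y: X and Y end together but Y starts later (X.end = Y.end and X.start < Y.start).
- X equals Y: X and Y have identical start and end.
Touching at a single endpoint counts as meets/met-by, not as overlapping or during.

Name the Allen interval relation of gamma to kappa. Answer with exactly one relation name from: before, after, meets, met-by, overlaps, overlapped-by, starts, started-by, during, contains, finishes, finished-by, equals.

gamma = [August 23, August 27]; kappa = [August 13, August 20].
Compare endpoints: gamma.start > kappa.start, gamma.start > kappa.end, gamma.end > kappa.start, gamma.end > kappa.end.
That pattern is 'after'.

after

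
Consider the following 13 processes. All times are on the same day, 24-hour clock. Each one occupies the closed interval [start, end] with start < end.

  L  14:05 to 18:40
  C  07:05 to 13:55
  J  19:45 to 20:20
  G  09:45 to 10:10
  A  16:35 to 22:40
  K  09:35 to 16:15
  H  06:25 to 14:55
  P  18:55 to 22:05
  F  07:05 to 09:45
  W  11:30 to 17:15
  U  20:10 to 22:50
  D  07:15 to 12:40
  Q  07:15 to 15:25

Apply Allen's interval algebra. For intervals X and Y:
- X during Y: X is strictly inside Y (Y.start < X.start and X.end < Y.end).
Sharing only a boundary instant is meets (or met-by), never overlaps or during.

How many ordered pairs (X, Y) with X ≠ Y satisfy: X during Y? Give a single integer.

12

Checking all 156 ordered pairs for relation 'during'; matching pairs in alphabetical order:
(C, H): C during H ✓
(D, C): D during C ✓
(D, H): D during H ✓
(F, H): F during H ✓
(G, C): G during C ✓
(G, D): G during D ✓
(G, H): G during H ✓
(G, K): G during K ✓
(G, Q): G during Q ✓
(J, A): J during A ✓
(J, P): J during P ✓
(P, A): P during A ✓
Count: 12.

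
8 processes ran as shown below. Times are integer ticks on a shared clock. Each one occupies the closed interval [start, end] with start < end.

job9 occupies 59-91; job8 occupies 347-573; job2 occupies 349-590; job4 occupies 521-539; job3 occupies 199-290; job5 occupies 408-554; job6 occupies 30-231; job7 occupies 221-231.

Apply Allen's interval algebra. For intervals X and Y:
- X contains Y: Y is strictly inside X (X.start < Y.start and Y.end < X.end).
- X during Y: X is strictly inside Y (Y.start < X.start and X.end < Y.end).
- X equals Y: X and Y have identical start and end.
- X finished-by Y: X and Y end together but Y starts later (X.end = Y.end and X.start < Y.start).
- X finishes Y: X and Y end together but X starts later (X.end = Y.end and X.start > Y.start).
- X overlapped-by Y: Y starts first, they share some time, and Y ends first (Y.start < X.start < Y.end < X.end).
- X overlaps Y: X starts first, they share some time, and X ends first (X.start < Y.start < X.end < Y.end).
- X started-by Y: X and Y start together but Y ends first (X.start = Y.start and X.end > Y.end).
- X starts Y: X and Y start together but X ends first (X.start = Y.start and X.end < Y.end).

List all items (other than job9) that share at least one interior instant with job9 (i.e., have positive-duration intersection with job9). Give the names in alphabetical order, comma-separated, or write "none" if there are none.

Target job9 = [59, 91].
job2 [349, 590] → after → no.
job3 [199, 290] → after → no.
job4 [521, 539] → after → no.
job5 [408, 554] → after → no.
job6 [30, 231] → contains → yes.
job7 [221, 231] → after → no.
job8 [347, 573] → after → no.
Result: job6.

job6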